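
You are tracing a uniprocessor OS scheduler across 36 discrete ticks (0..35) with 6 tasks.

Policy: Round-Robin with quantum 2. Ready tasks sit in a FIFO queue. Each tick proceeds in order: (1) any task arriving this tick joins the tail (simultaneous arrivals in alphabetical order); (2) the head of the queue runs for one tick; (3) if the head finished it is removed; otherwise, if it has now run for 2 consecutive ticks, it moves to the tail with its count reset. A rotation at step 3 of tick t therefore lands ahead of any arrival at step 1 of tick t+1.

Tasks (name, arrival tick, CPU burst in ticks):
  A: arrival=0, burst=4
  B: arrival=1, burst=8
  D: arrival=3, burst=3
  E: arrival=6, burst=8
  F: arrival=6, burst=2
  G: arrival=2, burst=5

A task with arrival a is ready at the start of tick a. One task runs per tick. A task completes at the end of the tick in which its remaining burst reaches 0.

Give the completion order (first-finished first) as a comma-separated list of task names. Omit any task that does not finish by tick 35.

completion order = A, F, D, G, B, E

t=0: queue=[A] q_used=0 → run A
t=1: queue=[A,B] q_used=1 → run A
t=2: queue=[B,A,G] q_used=0 → run B
t=3: queue=[B,A,G,D] q_used=1 → run B
t=4: queue=[A,G,D,B] q_used=0 → run A
t=5: queue=[A,G,D,B] q_used=1 → run A
t=6: queue=[G,D,B,E,F] q_used=0 → run G
t=7: queue=[G,D,B,E,F] q_used=1 → run G
t=8: queue=[D,B,E,F,G] q_used=0 → run D
t=9: queue=[D,B,E,F,G] q_used=1 → run D
t=10: queue=[B,E,F,G,D] q_used=0 → run B
t=11: queue=[B,E,F,G,D] q_used=1 → run B
t=12: queue=[E,F,G,D,B] q_used=0 → run E
t=13: queue=[E,F,G,D,B] q_used=1 → run E
t=14: queue=[F,G,D,B,E] q_used=0 → run F
t=15: queue=[F,G,D,B,E] q_used=1 → run F
t=16: queue=[G,D,B,E] q_used=0 → run G
t=17: queue=[G,D,B,E] q_used=1 → run G
t=18: queue=[D,B,E,G] q_used=0 → run D
t=19: queue=[B,E,G] q_used=0 → run B
t=20: queue=[B,E,G] q_used=1 → run B
t=21: queue=[E,G,B] q_used=0 → run E
t=22: queue=[E,G,B] q_used=1 → run E
t=23: queue=[G,B,E] q_used=0 → run G
t=24: queue=[B,E] q_used=0 → run B
t=25: queue=[B,E] q_used=1 → run B
t=26: queue=[E] q_used=0 → run E
t=27: queue=[E] q_used=1 → run E
t=28: queue=[E] q_used=0 → run E
t=29: queue=[E] q_used=1 → run E
t=30: (idle)
t=31: (idle)
t=32: (idle)
t=33: (idle)
t=34: (idle)
t=35: (idle)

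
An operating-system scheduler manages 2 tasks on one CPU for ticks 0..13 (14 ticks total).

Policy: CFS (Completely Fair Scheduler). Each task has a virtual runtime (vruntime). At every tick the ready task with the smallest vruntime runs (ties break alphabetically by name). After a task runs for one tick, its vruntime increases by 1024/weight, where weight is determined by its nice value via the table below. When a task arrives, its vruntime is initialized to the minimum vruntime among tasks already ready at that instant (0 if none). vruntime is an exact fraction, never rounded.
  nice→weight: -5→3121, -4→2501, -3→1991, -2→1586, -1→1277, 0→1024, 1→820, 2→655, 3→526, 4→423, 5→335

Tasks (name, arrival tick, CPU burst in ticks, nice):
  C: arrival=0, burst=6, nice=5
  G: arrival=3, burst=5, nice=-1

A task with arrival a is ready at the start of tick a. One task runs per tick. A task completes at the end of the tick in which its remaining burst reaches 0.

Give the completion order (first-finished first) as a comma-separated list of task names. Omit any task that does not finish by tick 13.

completion order = G, C

t=0: vr[C=0] → run C
t=1: vr[C=1024/335] → run C
t=2: vr[C=2048/335] → run C
t=3: vr[C=3072/335 G=3072/335] → run C
t=4: vr[C=4096/335 G=3072/335] → run G
t=5: vr[C=4096/335 G=4265984/427795] → run G
t=6: vr[C=4096/335 G=4609024/427795] → run G
t=7: vr[C=4096/335 G=4952064/427795] → run G
t=8: vr[C=4096/335 G=5295104/427795] → run C
t=9: vr[C=1024/67 G=5295104/427795] → run G
t=10: vr[C=1024/67] → run C
t=11: (idle)
t=12: (idle)
t=13: (idle)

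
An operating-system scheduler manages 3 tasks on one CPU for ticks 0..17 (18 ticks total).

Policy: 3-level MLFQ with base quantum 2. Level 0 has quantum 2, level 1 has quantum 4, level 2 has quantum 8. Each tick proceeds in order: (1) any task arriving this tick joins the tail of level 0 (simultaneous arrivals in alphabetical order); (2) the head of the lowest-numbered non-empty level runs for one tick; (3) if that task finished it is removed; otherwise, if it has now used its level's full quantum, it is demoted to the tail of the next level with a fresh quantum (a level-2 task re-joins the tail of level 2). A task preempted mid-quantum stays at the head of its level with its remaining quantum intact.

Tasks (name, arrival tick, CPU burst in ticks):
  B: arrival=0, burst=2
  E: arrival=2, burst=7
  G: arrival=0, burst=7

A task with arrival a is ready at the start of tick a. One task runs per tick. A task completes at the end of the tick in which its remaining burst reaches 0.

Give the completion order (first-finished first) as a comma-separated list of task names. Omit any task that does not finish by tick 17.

completion order = B, G, E

t=0: L0/L1/L2 = BG/-/- → run B
t=1: L0/L1/L2 = BG/-/- → run B
t=2: L0/L1/L2 = GE/-/- → run G
t=3: L0/L1/L2 = GE/-/- → run G
t=4: L0/L1/L2 = E/G/- → run E
t=5: L0/L1/L2 = E/G/- → run E
t=6: L0/L1/L2 = -/GE/- → run G
t=7: L0/L1/L2 = -/GE/- → run G
t=8: L0/L1/L2 = -/GE/- → run G
t=9: L0/L1/L2 = -/GE/- → run G
t=10: L0/L1/L2 = -/E/G → run E
t=11: L0/L1/L2 = -/E/G → run E
t=12: L0/L1/L2 = -/E/G → run E
t=13: L0/L1/L2 = -/E/G → run E
t=14: L0/L1/L2 = -/-/GE → run G
t=15: L0/L1/L2 = -/-/E → run E
t=16: (idle)
t=17: (idle)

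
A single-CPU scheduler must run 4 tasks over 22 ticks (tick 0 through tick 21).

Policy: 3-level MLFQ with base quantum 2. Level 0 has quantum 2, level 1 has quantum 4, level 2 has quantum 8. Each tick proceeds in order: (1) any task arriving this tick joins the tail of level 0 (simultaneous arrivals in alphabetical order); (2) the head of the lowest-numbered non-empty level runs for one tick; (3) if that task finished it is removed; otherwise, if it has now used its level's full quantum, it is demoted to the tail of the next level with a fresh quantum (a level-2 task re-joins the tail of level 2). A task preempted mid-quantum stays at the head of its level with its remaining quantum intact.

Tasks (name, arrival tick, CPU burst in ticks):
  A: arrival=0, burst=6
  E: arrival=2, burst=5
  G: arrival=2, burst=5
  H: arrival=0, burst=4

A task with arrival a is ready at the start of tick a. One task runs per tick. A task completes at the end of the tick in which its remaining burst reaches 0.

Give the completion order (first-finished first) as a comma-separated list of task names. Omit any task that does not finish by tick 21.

t=0: L0/L1/L2 = AH/-/- → run A
t=1: L0/L1/L2 = AH/-/- → run A
t=2: L0/L1/L2 = HEG/A/- → run H
t=3: L0/L1/L2 = HEG/A/- → run H
t=4: L0/L1/L2 = EG/AH/- → run E
t=5: L0/L1/L2 = EG/AH/- → run E
t=6: L0/L1/L2 = G/AHE/- → run G
t=7: L0/L1/L2 = G/AHE/- → run G
t=8: L0/L1/L2 = -/AHEG/- → run A
t=9: L0/L1/L2 = -/AHEG/- → run A
t=10: L0/L1/L2 = -/AHEG/- → run A
t=11: L0/L1/L2 = -/AHEG/- → run A
t=12: L0/L1/L2 = -/HEG/- → run H
t=13: L0/L1/L2 = -/HEG/- → run H
t=14: L0/L1/L2 = -/EG/- → run E
t=15: L0/L1/L2 = -/EG/- → run E
t=16: L0/L1/L2 = -/EG/- → run E
t=17: L0/L1/L2 = -/G/- → run G
t=18: L0/L1/L2 = -/G/- → run G
t=19: L0/L1/L2 = -/G/- → run G
t=20: (idle)
t=21: (idle)

completion order = A, H, E, G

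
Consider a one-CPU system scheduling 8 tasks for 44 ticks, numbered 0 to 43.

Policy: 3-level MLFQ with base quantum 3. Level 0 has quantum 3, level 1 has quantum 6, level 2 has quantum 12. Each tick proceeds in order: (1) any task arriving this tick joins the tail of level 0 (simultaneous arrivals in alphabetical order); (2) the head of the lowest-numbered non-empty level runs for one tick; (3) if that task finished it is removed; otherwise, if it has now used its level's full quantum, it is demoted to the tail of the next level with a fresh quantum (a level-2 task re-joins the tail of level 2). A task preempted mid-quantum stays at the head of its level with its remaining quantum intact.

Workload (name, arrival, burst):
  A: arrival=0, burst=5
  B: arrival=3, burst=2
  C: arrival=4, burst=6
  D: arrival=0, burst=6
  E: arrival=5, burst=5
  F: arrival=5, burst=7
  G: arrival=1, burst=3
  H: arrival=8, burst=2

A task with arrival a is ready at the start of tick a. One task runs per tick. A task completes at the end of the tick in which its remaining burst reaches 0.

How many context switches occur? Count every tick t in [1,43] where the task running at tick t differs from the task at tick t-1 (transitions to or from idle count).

t=0: L0/L1/L2 = AD/-/- → run A
t=1: L0/L1/L2 = ADG/-/- → run A
t=2: L0/L1/L2 = ADG/-/- → run A
t=3: L0/L1/L2 = DGB/A/- → run D
t=4: L0/L1/L2 = DGBC/A/- → run D
t=5: L0/L1/L2 = DGBCEF/A/- → run D
t=6: L0/L1/L2 = GBCEF/AD/- → run G
t=7: L0/L1/L2 = GBCEF/AD/- → run G
t=8: L0/L1/L2 = GBCEFH/AD/- → run G
t=9: L0/L1/L2 = BCEFH/AD/- → run B
t=10: L0/L1/L2 = BCEFH/AD/- → run B
t=11: L0/L1/L2 = CEFH/AD/- → run C
t=12: L0/L1/L2 = CEFH/AD/- → run C
t=13: L0/L1/L2 = CEFH/AD/- → run C
t=14: L0/L1/L2 = EFH/ADC/- → run E
t=15: L0/L1/L2 = EFH/ADC/- → run E
t=16: L0/L1/L2 = EFH/ADC/- → run E
t=17: L0/L1/L2 = FH/ADCE/- → run F
t=18: L0/L1/L2 = FH/ADCE/- → run F
t=19: L0/L1/L2 = FH/ADCE/- → run F
t=20: L0/L1/L2 = H/ADCEF/- → run H
t=21: L0/L1/L2 = H/ADCEF/- → run H
t=22: L0/L1/L2 = -/ADCEF/- → run A
t=23: L0/L1/L2 = -/ADCEF/- → run A
t=24: L0/L1/L2 = -/DCEF/- → run D
t=25: L0/L1/L2 = -/DCEF/- → run D
t=26: L0/L1/L2 = -/DCEF/- → run D
t=27: L0/L1/L2 = -/CEF/- → run C
t=28: L0/L1/L2 = -/CEF/- → run C
t=29: L0/L1/L2 = -/CEF/- → run C
t=30: L0/L1/L2 = -/EF/- → run E
t=31: L0/L1/L2 = -/EF/- → run E
t=32: L0/L1/L2 = -/F/- → run F
t=33: L0/L1/L2 = -/F/- → run F
t=34: L0/L1/L2 = -/F/- → run F
t=35: L0/L1/L2 = -/F/- → run F
t=36: (idle)
t=37: (idle)
t=38: (idle)
t=39: (idle)
t=40: (idle)
t=41: (idle)
t=42: (idle)
t=43: (idle)

context switches = 13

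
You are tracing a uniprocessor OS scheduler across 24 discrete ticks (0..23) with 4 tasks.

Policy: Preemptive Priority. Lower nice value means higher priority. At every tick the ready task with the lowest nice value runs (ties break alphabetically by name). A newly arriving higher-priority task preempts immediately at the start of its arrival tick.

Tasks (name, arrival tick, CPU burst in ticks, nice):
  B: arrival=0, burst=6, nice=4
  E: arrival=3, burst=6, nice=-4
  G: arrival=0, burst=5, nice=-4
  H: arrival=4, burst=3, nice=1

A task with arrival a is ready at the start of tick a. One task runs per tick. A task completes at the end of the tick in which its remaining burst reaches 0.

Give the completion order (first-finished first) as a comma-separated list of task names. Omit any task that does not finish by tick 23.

t=0: ready={B,G} → run G
t=1: ready={B,G} → run G
t=2: ready={B,G} → run G
t=3: ready={B,E,G} → run E
t=4: ready={B,E,G,H} → run E
t=5: ready={B,E,G,H} → run E
t=6: ready={B,E,G,H} → run E
t=7: ready={B,E,G,H} → run E
t=8: ready={B,E,G,H} → run E
t=9: ready={B,G,H} → run G
t=10: ready={B,G,H} → run G
t=11: ready={B,H} → run H
t=12: ready={B,H} → run H
t=13: ready={B,H} → run H
t=14: ready={B} → run B
t=15: ready={B} → run B
t=16: ready={B} → run B
t=17: ready={B} → run B
t=18: ready={B} → run B
t=19: ready={B} → run B
t=20: (idle)
t=21: (idle)
t=22: (idle)
t=23: (idle)

completion order = E, G, H, B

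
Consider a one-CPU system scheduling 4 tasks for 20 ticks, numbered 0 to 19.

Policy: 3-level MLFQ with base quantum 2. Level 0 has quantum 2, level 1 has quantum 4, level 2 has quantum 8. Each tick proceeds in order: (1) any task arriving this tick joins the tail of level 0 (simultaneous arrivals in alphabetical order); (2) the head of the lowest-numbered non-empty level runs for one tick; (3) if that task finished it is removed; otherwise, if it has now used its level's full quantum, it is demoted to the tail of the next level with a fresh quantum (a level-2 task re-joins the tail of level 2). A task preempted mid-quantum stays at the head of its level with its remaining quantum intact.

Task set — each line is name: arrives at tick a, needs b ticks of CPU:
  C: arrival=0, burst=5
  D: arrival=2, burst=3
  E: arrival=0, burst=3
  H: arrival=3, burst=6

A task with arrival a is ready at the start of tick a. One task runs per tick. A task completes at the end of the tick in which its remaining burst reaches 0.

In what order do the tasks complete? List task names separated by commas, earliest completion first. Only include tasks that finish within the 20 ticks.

t=0: L0/L1/L2 = CE/-/- → run C
t=1: L0/L1/L2 = CE/-/- → run C
t=2: L0/L1/L2 = ED/C/- → run E
t=3: L0/L1/L2 = EDH/C/- → run E
t=4: L0/L1/L2 = DH/CE/- → run D
t=5: L0/L1/L2 = DH/CE/- → run D
t=6: L0/L1/L2 = H/CED/- → run H
t=7: L0/L1/L2 = H/CED/- → run H
t=8: L0/L1/L2 = -/CEDH/- → run C
t=9: L0/L1/L2 = -/CEDH/- → run C
t=10: L0/L1/L2 = -/CEDH/- → run C
t=11: L0/L1/L2 = -/EDH/- → run E
t=12: L0/L1/L2 = -/DH/- → run D
t=13: L0/L1/L2 = -/H/- → run H
t=14: L0/L1/L2 = -/H/- → run H
t=15: L0/L1/L2 = -/H/- → run H
t=16: L0/L1/L2 = -/H/- → run H
t=17: (idle)
t=18: (idle)
t=19: (idle)

completion order = C, E, D, H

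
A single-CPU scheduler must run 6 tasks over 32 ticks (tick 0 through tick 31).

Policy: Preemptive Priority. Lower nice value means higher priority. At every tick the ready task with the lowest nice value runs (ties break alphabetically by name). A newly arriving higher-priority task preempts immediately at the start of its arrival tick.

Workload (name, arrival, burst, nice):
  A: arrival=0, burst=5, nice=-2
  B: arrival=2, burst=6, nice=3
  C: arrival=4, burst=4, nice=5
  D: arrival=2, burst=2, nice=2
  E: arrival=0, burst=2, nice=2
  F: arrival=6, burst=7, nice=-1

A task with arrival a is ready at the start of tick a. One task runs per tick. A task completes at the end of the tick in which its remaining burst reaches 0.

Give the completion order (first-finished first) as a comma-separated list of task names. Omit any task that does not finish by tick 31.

t=0: ready={A,E} → run A
t=1: ready={A,E} → run A
t=2: ready={A,B,D,E} → run A
t=3: ready={A,B,D,E} → run A
t=4: ready={A,B,C,D,E} → run A
t=5: ready={B,C,D,E} → run D
t=6: ready={B,C,D,E,F} → run F
t=7: ready={B,C,D,E,F} → run F
t=8: ready={B,C,D,E,F} → run F
t=9: ready={B,C,D,E,F} → run F
t=10: ready={B,C,D,E,F} → run F
t=11: ready={B,C,D,E,F} → run F
t=12: ready={B,C,D,E,F} → run F
t=13: ready={B,C,D,E} → run D
t=14: ready={B,C,E} → run E
t=15: ready={B,C,E} → run E
t=16: ready={B,C} → run B
t=17: ready={B,C} → run B
t=18: ready={B,C} → run B
t=19: ready={B,C} → run B
t=20: ready={B,C} → run B
t=21: ready={B,C} → run B
t=22: ready={C} → run C
t=23: ready={C} → run C
t=24: ready={C} → run C
t=25: ready={C} → run C
t=26: (idle)
t=27: (idle)
t=28: (idle)
t=29: (idle)
t=30: (idle)
t=31: (idle)

completion order = A, F, D, E, B, C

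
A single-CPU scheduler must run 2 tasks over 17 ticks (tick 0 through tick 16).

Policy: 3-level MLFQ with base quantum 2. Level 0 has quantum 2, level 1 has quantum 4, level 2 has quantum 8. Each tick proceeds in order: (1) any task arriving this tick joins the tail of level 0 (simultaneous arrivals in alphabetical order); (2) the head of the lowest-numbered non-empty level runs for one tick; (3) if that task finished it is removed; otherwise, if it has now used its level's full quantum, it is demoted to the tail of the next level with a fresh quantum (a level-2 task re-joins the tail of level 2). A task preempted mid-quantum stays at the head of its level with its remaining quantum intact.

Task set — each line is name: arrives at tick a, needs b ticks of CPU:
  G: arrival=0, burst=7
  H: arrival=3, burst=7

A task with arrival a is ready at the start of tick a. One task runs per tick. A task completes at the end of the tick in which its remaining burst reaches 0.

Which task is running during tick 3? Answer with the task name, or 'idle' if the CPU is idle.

running at tick 3 = H

t=0: L0/L1/L2 = G/-/- → run G
t=1: L0/L1/L2 = G/-/- → run G
t=2: L0/L1/L2 = -/G/- → run G
t=3: L0/L1/L2 = H/G/- → run H
t=4: L0/L1/L2 = H/G/- → run H
t=5: L0/L1/L2 = -/GH/- → run G
t=6: L0/L1/L2 = -/GH/- → run G
t=7: L0/L1/L2 = -/GH/- → run G
t=8: L0/L1/L2 = -/H/G → run H
t=9: L0/L1/L2 = -/H/G → run H
t=10: L0/L1/L2 = -/H/G → run H
t=11: L0/L1/L2 = -/H/G → run H
t=12: L0/L1/L2 = -/-/GH → run G
t=13: L0/L1/L2 = -/-/H → run H
t=14: (idle)
t=15: (idle)
t=16: (idle)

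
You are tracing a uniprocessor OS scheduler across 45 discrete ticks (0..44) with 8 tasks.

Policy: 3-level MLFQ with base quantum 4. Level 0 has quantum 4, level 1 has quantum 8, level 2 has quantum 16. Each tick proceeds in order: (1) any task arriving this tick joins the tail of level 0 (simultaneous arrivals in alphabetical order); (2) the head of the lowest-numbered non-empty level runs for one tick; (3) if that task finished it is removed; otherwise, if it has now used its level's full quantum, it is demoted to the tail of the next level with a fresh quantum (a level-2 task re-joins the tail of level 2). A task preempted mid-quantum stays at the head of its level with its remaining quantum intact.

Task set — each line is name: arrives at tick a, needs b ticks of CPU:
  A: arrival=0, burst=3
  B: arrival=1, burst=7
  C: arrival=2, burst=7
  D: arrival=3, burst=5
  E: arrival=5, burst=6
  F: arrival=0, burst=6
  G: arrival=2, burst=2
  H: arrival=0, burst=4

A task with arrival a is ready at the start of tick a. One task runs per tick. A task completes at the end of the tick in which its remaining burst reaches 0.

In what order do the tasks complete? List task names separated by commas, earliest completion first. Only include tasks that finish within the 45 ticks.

completion order = A, H, G, F, B, C, D, E

t=0: L0/L1/L2 = AFH/-/- → run A
t=1: L0/L1/L2 = AFHB/-/- → run A
t=2: L0/L1/L2 = AFHBCG/-/- → run A
t=3: L0/L1/L2 = FHBCGD/-/- → run F
t=4: L0/L1/L2 = FHBCGD/-/- → run F
t=5: L0/L1/L2 = FHBCGDE/-/- → run F
t=6: L0/L1/L2 = FHBCGDE/-/- → run F
t=7: L0/L1/L2 = HBCGDE/F/- → run H
t=8: L0/L1/L2 = HBCGDE/F/- → run H
t=9: L0/L1/L2 = HBCGDE/F/- → run H
t=10: L0/L1/L2 = HBCGDE/F/- → run H
t=11: L0/L1/L2 = BCGDE/F/- → run B
t=12: L0/L1/L2 = BCGDE/F/- → run B
t=13: L0/L1/L2 = BCGDE/F/- → run B
t=14: L0/L1/L2 = BCGDE/F/- → run B
t=15: L0/L1/L2 = CGDE/FB/- → run C
t=16: L0/L1/L2 = CGDE/FB/- → run C
t=17: L0/L1/L2 = CGDE/FB/- → run C
t=18: L0/L1/L2 = CGDE/FB/- → run C
t=19: L0/L1/L2 = GDE/FBC/- → run G
t=20: L0/L1/L2 = GDE/FBC/- → run G
t=21: L0/L1/L2 = DE/FBC/- → run D
t=22: L0/L1/L2 = DE/FBC/- → run D
t=23: L0/L1/L2 = DE/FBC/- → run D
t=24: L0/L1/L2 = DE/FBC/- → run D
t=25: L0/L1/L2 = E/FBCD/- → run E
t=26: L0/L1/L2 = E/FBCD/- → run E
t=27: L0/L1/L2 = E/FBCD/- → run E
t=28: L0/L1/L2 = E/FBCD/- → run E
t=29: L0/L1/L2 = -/FBCDE/- → run F
t=30: L0/L1/L2 = -/FBCDE/- → run F
t=31: L0/L1/L2 = -/BCDE/- → run B
t=32: L0/L1/L2 = -/BCDE/- → run B
t=33: L0/L1/L2 = -/BCDE/- → run B
t=34: L0/L1/L2 = -/CDE/- → run C
t=35: L0/L1/L2 = -/CDE/- → run C
t=36: L0/L1/L2 = -/CDE/- → run C
t=37: L0/L1/L2 = -/DE/- → run D
t=38: L0/L1/L2 = -/E/- → run E
t=39: L0/L1/L2 = -/E/- → run E
t=40: (idle)
t=41: (idle)
t=42: (idle)
t=43: (idle)
t=44: (idle)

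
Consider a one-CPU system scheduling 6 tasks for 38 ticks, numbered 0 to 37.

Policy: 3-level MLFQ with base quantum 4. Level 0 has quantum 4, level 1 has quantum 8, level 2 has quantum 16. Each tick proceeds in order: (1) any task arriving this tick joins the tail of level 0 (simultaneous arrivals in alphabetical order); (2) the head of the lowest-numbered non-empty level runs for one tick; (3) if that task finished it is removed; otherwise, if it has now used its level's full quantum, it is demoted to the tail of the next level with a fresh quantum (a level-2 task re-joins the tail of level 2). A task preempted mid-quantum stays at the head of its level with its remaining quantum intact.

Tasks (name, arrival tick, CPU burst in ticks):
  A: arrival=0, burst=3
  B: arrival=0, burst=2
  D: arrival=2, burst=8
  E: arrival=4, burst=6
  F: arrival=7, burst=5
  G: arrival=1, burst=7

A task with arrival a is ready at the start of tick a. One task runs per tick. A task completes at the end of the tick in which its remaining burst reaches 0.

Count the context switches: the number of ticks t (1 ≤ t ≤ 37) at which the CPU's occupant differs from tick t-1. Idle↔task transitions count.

t=0: L0/L1/L2 = AB/-/- → run A
t=1: L0/L1/L2 = ABG/-/- → run A
t=2: L0/L1/L2 = ABGD/-/- → run A
t=3: L0/L1/L2 = BGD/-/- → run B
t=4: L0/L1/L2 = BGDE/-/- → run B
t=5: L0/L1/L2 = GDE/-/- → run G
t=6: L0/L1/L2 = GDE/-/- → run G
t=7: L0/L1/L2 = GDEF/-/- → run G
t=8: L0/L1/L2 = GDEF/-/- → run G
t=9: L0/L1/L2 = DEF/G/- → run D
t=10: L0/L1/L2 = DEF/G/- → run D
t=11: L0/L1/L2 = DEF/G/- → run D
t=12: L0/L1/L2 = DEF/G/- → run D
t=13: L0/L1/L2 = EF/GD/- → run E
t=14: L0/L1/L2 = EF/GD/- → run E
t=15: L0/L1/L2 = EF/GD/- → run E
t=16: L0/L1/L2 = EF/GD/- → run E
t=17: L0/L1/L2 = F/GDE/- → run F
t=18: L0/L1/L2 = F/GDE/- → run F
t=19: L0/L1/L2 = F/GDE/- → run F
t=20: L0/L1/L2 = F/GDE/- → run F
t=21: L0/L1/L2 = -/GDEF/- → run G
t=22: L0/L1/L2 = -/GDEF/- → run G
t=23: L0/L1/L2 = -/GDEF/- → run G
t=24: L0/L1/L2 = -/DEF/- → run D
t=25: L0/L1/L2 = -/DEF/- → run D
t=26: L0/L1/L2 = -/DEF/- → run D
t=27: L0/L1/L2 = -/DEF/- → run D
t=28: L0/L1/L2 = -/EF/- → run E
t=29: L0/L1/L2 = -/EF/- → run E
t=30: L0/L1/L2 = -/F/- → run F
t=31: (idle)
t=32: (idle)
t=33: (idle)
t=34: (idle)
t=35: (idle)
t=36: (idle)
t=37: (idle)

context switches = 10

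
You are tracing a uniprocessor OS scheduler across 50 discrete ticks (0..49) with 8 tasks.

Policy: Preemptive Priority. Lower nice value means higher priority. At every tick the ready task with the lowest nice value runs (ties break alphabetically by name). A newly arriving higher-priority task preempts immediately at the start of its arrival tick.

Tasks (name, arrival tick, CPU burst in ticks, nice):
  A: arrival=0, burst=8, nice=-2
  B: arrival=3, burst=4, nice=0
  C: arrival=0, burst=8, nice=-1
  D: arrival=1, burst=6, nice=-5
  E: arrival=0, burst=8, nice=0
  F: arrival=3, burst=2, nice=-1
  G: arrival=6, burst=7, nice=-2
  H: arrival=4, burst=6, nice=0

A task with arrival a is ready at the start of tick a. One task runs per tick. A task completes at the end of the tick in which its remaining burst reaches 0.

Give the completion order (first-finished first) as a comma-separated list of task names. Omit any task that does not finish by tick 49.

completion order = D, A, G, C, F, B, E, H

t=0: ready={A,C,E} → run A
t=1: ready={A,C,D,E} → run D
t=2: ready={A,C,D,E} → run D
t=3: ready={A,B,C,D,E,F} → run D
t=4: ready={A,B,C,D,E,F,H} → run D
t=5: ready={A,B,C,D,E,F,H} → run D
t=6: ready={A,B,C,D,E,F,G,H} → run D
t=7: ready={A,B,C,E,F,G,H} → run A
t=8: ready={A,B,C,E,F,G,H} → run A
t=9: ready={A,B,C,E,F,G,H} → run A
t=10: ready={A,B,C,E,F,G,H} → run A
t=11: ready={A,B,C,E,F,G,H} → run A
t=12: ready={A,B,C,E,F,G,H} → run A
t=13: ready={A,B,C,E,F,G,H} → run A
t=14: ready={B,C,E,F,G,H} → run G
t=15: ready={B,C,E,F,G,H} → run G
t=16: ready={B,C,E,F,G,H} → run G
t=17: ready={B,C,E,F,G,H} → run G
t=18: ready={B,C,E,F,G,H} → run G
t=19: ready={B,C,E,F,G,H} → run G
t=20: ready={B,C,E,F,G,H} → run G
t=21: ready={B,C,E,F,H} → run C
t=22: ready={B,C,E,F,H} → run C
t=23: ready={B,C,E,F,H} → run C
t=24: ready={B,C,E,F,H} → run C
t=25: ready={B,C,E,F,H} → run C
t=26: ready={B,C,E,F,H} → run C
t=27: ready={B,C,E,F,H} → run C
t=28: ready={B,C,E,F,H} → run C
t=29: ready={B,E,F,H} → run F
t=30: ready={B,E,F,H} → run F
t=31: ready={B,E,H} → run B
t=32: ready={B,E,H} → run B
t=33: ready={B,E,H} → run B
t=34: ready={B,E,H} → run B
t=35: ready={E,H} → run E
t=36: ready={E,H} → run E
t=37: ready={E,H} → run E
t=38: ready={E,H} → run E
t=39: ready={E,H} → run E
t=40: ready={E,H} → run E
t=41: ready={E,H} → run E
t=42: ready={E,H} → run E
t=43: ready={H} → run H
t=44: ready={H} → run H
t=45: ready={H} → run H
t=46: ready={H} → run H
t=47: ready={H} → run H
t=48: ready={H} → run H
t=49: (idle)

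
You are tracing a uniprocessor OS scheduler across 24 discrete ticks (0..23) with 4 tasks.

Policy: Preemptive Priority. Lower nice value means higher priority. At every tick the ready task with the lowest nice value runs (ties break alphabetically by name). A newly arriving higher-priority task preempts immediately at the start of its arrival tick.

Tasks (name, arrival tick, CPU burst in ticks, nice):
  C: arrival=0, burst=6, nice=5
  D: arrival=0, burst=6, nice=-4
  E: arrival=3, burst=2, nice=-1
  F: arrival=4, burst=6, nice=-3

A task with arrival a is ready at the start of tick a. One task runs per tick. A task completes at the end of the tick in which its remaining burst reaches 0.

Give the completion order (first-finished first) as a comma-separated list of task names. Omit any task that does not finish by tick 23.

t=0: ready={C,D} → run D
t=1: ready={C,D} → run D
t=2: ready={C,D} → run D
t=3: ready={C,D,E} → run D
t=4: ready={C,D,E,F} → run D
t=5: ready={C,D,E,F} → run D
t=6: ready={C,E,F} → run F
t=7: ready={C,E,F} → run F
t=8: ready={C,E,F} → run F
t=9: ready={C,E,F} → run F
t=10: ready={C,E,F} → run F
t=11: ready={C,E,F} → run F
t=12: ready={C,E} → run E
t=13: ready={C,E} → run E
t=14: ready={C} → run C
t=15: ready={C} → run C
t=16: ready={C} → run C
t=17: ready={C} → run C
t=18: ready={C} → run C
t=19: ready={C} → run C
t=20: (idle)
t=21: (idle)
t=22: (idle)
t=23: (idle)

completion order = D, F, E, C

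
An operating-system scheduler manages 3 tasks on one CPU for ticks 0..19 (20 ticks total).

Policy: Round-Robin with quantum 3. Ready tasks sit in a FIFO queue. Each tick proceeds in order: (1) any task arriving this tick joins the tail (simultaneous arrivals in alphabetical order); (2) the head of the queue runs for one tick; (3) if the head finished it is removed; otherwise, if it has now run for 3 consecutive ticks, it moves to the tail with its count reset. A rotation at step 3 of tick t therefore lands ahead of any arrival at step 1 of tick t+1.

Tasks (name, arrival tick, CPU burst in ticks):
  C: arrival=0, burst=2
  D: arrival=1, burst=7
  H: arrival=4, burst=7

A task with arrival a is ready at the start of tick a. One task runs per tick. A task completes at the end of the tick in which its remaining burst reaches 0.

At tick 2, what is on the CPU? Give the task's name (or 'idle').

t=0: queue=[C] q_used=0 → run C
t=1: queue=[C,D] q_used=1 → run C
t=2: queue=[D] q_used=0 → run D
t=3: queue=[D] q_used=1 → run D
t=4: queue=[D,H] q_used=2 → run D
t=5: queue=[H,D] q_used=0 → run H
t=6: queue=[H,D] q_used=1 → run H
t=7: queue=[H,D] q_used=2 → run H
t=8: queue=[D,H] q_used=0 → run D
t=9: queue=[D,H] q_used=1 → run D
t=10: queue=[D,H] q_used=2 → run D
t=11: queue=[H,D] q_used=0 → run H
t=12: queue=[H,D] q_used=1 → run H
t=13: queue=[H,D] q_used=2 → run H
t=14: queue=[D,H] q_used=0 → run D
t=15: queue=[H] q_used=0 → run H
t=16: (idle)
t=17: (idle)
t=18: (idle)
t=19: (idle)

running at tick 2 = D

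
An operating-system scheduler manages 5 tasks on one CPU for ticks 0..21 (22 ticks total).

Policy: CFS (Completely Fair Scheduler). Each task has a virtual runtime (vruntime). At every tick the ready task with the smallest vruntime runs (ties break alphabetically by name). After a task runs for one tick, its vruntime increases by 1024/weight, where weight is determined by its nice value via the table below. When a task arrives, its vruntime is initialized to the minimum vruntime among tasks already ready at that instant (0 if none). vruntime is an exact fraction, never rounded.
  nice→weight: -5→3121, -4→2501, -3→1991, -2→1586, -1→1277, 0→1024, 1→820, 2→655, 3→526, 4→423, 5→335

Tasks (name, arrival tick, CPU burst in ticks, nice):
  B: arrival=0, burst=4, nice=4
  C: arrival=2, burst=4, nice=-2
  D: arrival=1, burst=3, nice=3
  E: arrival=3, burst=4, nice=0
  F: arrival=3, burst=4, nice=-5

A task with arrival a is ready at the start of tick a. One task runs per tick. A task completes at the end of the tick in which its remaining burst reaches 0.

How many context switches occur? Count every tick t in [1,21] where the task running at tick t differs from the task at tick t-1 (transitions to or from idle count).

t=0: vr[B=0] → run B
t=1: vr[B=1024/423 D=1024/423] → run B
t=2: vr[B=2048/423 C=1024/423 D=1024/423] → run C
t=3: vr[B=2048/423 C=1028608/335439 D=1024/423 E=1024/423 F=1024/423] → run D
t=4: vr[B=2048/423 C=1028608/335439 D=485888/111249 E=1024/423 F=1024/423] → run E
t=5: vr[B=2048/423 C=1028608/335439 D=485888/111249 E=1447/423 F=1024/423] → run F
t=6: vr[B=2048/423 C=1028608/335439 D=485888/111249 E=1447/423 F=3629056/1320183] → run F
t=7: vr[B=2048/423 C=1028608/335439 D=485888/111249 E=1447/423 F=4062208/1320183] → run C
t=8: vr[B=2048/423 C=1245184/335439 D=485888/111249 E=1447/423 F=4062208/1320183] → run F
t=9: vr[B=2048/423 C=1245184/335439 D=485888/111249 E=1447/423 F=4495360/1320183] → run F
t=10: vr[B=2048/423 C=1245184/335439 D=485888/111249 E=1447/423] → run E
t=11: vr[B=2048/423 C=1245184/335439 D=485888/111249 E=1870/423] → run C
t=12: vr[B=2048/423 C=1461760/335439 D=485888/111249 E=1870/423] → run C
t=13: vr[B=2048/423 D=485888/111249 E=1870/423] → run D
t=14: vr[B=2048/423 D=702464/111249 E=1870/423] → run E
t=15: vr[B=2048/423 D=702464/111249 E=2293/423] → run B
t=16: vr[B=1024/141 D=702464/111249 E=2293/423] → run E
t=17: vr[B=1024/141 D=702464/111249] → run D
t=18: vr[B=1024/141] → run B
t=19: (idle)
t=20: (idle)
t=21: (idle)

context switches = 15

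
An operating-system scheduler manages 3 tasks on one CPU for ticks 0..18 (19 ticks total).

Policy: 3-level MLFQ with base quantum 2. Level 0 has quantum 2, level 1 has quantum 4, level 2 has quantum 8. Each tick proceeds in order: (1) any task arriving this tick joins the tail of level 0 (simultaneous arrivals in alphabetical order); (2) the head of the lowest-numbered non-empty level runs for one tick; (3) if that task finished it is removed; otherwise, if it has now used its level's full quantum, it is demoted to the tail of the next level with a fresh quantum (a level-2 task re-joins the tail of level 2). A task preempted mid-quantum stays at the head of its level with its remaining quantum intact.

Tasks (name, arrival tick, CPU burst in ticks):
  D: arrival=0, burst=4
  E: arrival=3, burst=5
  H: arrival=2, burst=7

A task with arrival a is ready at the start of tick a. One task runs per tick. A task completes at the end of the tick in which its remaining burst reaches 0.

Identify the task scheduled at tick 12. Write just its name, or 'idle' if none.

running at tick 12 = E

t=0: L0/L1/L2 = D/-/- → run D
t=1: L0/L1/L2 = D/-/- → run D
t=2: L0/L1/L2 = H/D/- → run H
t=3: L0/L1/L2 = HE/D/- → run H
t=4: L0/L1/L2 = E/DH/- → run E
t=5: L0/L1/L2 = E/DH/- → run E
t=6: L0/L1/L2 = -/DHE/- → run D
t=7: L0/L1/L2 = -/DHE/- → run D
t=8: L0/L1/L2 = -/HE/- → run H
t=9: L0/L1/L2 = -/HE/- → run H
t=10: L0/L1/L2 = -/HE/- → run H
t=11: L0/L1/L2 = -/HE/- → run H
t=12: L0/L1/L2 = -/E/H → run E
t=13: L0/L1/L2 = -/E/H → run E
t=14: L0/L1/L2 = -/E/H → run E
t=15: L0/L1/L2 = -/-/H → run H
t=16: (idle)
t=17: (idle)
t=18: (idle)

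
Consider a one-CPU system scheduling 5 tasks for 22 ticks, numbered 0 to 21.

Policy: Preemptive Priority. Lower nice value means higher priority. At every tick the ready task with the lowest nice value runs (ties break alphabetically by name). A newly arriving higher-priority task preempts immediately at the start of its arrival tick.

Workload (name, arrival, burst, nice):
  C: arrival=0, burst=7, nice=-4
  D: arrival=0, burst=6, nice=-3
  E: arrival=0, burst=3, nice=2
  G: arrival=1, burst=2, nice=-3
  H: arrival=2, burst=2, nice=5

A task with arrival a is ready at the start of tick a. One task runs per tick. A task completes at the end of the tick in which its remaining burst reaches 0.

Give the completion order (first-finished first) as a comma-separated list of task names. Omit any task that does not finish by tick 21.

completion order = C, D, G, E, H

t=0: ready={C,D,E} → run C
t=1: ready={C,D,E,G} → run C
t=2: ready={C,D,E,G,H} → run C
t=3: ready={C,D,E,G,H} → run C
t=4: ready={C,D,E,G,H} → run C
t=5: ready={C,D,E,G,H} → run C
t=6: ready={C,D,E,G,H} → run C
t=7: ready={D,E,G,H} → run D
t=8: ready={D,E,G,H} → run D
t=9: ready={D,E,G,H} → run D
t=10: ready={D,E,G,H} → run D
t=11: ready={D,E,G,H} → run D
t=12: ready={D,E,G,H} → run D
t=13: ready={E,G,H} → run G
t=14: ready={E,G,H} → run G
t=15: ready={E,H} → run E
t=16: ready={E,H} → run E
t=17: ready={E,H} → run E
t=18: ready={H} → run H
t=19: ready={H} → run H
t=20: (idle)
t=21: (idle)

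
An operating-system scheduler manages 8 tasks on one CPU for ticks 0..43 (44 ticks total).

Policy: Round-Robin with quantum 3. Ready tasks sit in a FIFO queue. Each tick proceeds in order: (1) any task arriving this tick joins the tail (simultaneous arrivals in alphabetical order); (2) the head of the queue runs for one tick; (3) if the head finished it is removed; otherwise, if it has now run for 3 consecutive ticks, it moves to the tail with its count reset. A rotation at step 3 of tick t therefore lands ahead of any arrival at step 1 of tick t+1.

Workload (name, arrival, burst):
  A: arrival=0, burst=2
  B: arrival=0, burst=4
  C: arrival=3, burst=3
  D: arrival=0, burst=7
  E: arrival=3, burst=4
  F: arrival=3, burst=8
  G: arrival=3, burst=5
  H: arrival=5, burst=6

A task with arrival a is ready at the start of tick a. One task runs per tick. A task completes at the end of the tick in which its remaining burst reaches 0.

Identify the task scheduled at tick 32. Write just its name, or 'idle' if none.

running at tick 32 = G

t=0: queue=[A,B,D] q_used=0 → run A
t=1: queue=[A,B,D] q_used=1 → run A
t=2: queue=[B,D] q_used=0 → run B
t=3: queue=[B,D,C,E,F,G] q_used=1 → run B
t=4: queue=[B,D,C,E,F,G] q_used=2 → run B
t=5: queue=[D,C,E,F,G,B,H] q_used=0 → run D
t=6: queue=[D,C,E,F,G,B,H] q_used=1 → run D
t=7: queue=[D,C,E,F,G,B,H] q_used=2 → run D
t=8: queue=[C,E,F,G,B,H,D] q_used=0 → run C
t=9: queue=[C,E,F,G,B,H,D] q_used=1 → run C
t=10: queue=[C,E,F,G,B,H,D] q_used=2 → run C
t=11: queue=[E,F,G,B,H,D] q_used=0 → run E
t=12: queue=[E,F,G,B,H,D] q_used=1 → run E
t=13: queue=[E,F,G,B,H,D] q_used=2 → run E
t=14: queue=[F,G,B,H,D,E] q_used=0 → run F
t=15: queue=[F,G,B,H,D,E] q_used=1 → run F
t=16: queue=[F,G,B,H,D,E] q_used=2 → run F
t=17: queue=[G,B,H,D,E,F] q_used=0 → run G
t=18: queue=[G,B,H,D,E,F] q_used=1 → run G
t=19: queue=[G,B,H,D,E,F] q_used=2 → run G
t=20: queue=[B,H,D,E,F,G] q_used=0 → run B
t=21: queue=[H,D,E,F,G] q_used=0 → run H
t=22: queue=[H,D,E,F,G] q_used=1 → run H
t=23: queue=[H,D,E,F,G] q_used=2 → run H
t=24: queue=[D,E,F,G,H] q_used=0 → run D
t=25: queue=[D,E,F,G,H] q_used=1 → run D
t=26: queue=[D,E,F,G,H] q_used=2 → run D
t=27: queue=[E,F,G,H,D] q_used=0 → run E
t=28: queue=[F,G,H,D] q_used=0 → run F
t=29: queue=[F,G,H,D] q_used=1 → run F
t=30: queue=[F,G,H,D] q_used=2 → run F
t=31: queue=[G,H,D,F] q_used=0 → run G
t=32: queue=[G,H,D,F] q_used=1 → run G
t=33: queue=[H,D,F] q_used=0 → run H
t=34: queue=[H,D,F] q_used=1 → run H
t=35: queue=[H,D,F] q_used=2 → run H
t=36: queue=[D,F] q_used=0 → run D
t=37: queue=[F] q_used=0 → run F
t=38: queue=[F] q_used=1 → run F
t=39: (idle)
t=40: (idle)
t=41: (idle)
t=42: (idle)
t=43: (idle)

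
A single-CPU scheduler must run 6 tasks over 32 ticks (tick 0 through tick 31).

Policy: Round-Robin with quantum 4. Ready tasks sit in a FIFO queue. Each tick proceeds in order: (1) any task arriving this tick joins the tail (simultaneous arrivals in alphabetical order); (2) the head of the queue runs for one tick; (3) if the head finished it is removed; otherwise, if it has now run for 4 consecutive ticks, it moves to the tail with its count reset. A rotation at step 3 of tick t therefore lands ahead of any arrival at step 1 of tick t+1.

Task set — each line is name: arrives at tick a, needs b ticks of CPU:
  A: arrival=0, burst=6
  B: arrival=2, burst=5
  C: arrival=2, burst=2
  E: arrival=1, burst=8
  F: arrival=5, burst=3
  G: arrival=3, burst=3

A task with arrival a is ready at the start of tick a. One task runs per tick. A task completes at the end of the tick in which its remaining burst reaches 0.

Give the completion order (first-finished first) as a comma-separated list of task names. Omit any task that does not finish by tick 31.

completion order = C, G, A, F, E, B

t=0: queue=[A] q_used=0 → run A
t=1: queue=[A,E] q_used=1 → run A
t=2: queue=[A,E,B,C] q_used=2 → run A
t=3: queue=[A,E,B,C,G] q_used=3 → run A
t=4: queue=[E,B,C,G,A] q_used=0 → run E
t=5: queue=[E,B,C,G,A,F] q_used=1 → run E
t=6: queue=[E,B,C,G,A,F] q_used=2 → run E
t=7: queue=[E,B,C,G,A,F] q_used=3 → run E
t=8: queue=[B,C,G,A,F,E] q_used=0 → run B
t=9: queue=[B,C,G,A,F,E] q_used=1 → run B
t=10: queue=[B,C,G,A,F,E] q_used=2 → run B
t=11: queue=[B,C,G,A,F,E] q_used=3 → run B
t=12: queue=[C,G,A,F,E,B] q_used=0 → run C
t=13: queue=[C,G,A,F,E,B] q_used=1 → run C
t=14: queue=[G,A,F,E,B] q_used=0 → run G
t=15: queue=[G,A,F,E,B] q_used=1 → run G
t=16: queue=[G,A,F,E,B] q_used=2 → run G
t=17: queue=[A,F,E,B] q_used=0 → run A
t=18: queue=[A,F,E,B] q_used=1 → run A
t=19: queue=[F,E,B] q_used=0 → run F
t=20: queue=[F,E,B] q_used=1 → run F
t=21: queue=[F,E,B] q_used=2 → run F
t=22: queue=[E,B] q_used=0 → run E
t=23: queue=[E,B] q_used=1 → run E
t=24: queue=[E,B] q_used=2 → run E
t=25: queue=[E,B] q_used=3 → run E
t=26: queue=[B] q_used=0 → run B
t=27: (idle)
t=28: (idle)
t=29: (idle)
t=30: (idle)
t=31: (idle)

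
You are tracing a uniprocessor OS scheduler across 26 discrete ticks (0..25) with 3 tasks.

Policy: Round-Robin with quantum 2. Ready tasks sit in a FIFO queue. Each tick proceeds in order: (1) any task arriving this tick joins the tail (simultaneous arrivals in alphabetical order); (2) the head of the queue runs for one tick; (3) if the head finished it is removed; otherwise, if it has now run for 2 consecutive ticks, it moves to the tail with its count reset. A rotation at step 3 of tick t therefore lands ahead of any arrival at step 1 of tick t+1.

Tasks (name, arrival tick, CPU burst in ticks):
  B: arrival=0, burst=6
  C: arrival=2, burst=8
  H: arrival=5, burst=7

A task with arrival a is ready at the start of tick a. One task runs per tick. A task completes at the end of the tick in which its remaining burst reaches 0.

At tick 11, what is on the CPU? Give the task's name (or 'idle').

t=0: queue=[B] q_used=0 → run B
t=1: queue=[B] q_used=1 → run B
t=2: queue=[B,C] q_used=0 → run B
t=3: queue=[B,C] q_used=1 → run B
t=4: queue=[C,B] q_used=0 → run C
t=5: queue=[C,B,H] q_used=1 → run C
t=6: queue=[B,H,C] q_used=0 → run B
t=7: queue=[B,H,C] q_used=1 → run B
t=8: queue=[H,C] q_used=0 → run H
t=9: queue=[H,C] q_used=1 → run H
t=10: queue=[C,H] q_used=0 → run C
t=11: queue=[C,H] q_used=1 → run C
t=12: queue=[H,C] q_used=0 → run H
t=13: queue=[H,C] q_used=1 → run H
t=14: queue=[C,H] q_used=0 → run C
t=15: queue=[C,H] q_used=1 → run C
t=16: queue=[H,C] q_used=0 → run H
t=17: queue=[H,C] q_used=1 → run H
t=18: queue=[C,H] q_used=0 → run C
t=19: queue=[C,H] q_used=1 → run C
t=20: queue=[H] q_used=0 → run H
t=21: (idle)
t=22: (idle)
t=23: (idle)
t=24: (idle)
t=25: (idle)

running at tick 11 = C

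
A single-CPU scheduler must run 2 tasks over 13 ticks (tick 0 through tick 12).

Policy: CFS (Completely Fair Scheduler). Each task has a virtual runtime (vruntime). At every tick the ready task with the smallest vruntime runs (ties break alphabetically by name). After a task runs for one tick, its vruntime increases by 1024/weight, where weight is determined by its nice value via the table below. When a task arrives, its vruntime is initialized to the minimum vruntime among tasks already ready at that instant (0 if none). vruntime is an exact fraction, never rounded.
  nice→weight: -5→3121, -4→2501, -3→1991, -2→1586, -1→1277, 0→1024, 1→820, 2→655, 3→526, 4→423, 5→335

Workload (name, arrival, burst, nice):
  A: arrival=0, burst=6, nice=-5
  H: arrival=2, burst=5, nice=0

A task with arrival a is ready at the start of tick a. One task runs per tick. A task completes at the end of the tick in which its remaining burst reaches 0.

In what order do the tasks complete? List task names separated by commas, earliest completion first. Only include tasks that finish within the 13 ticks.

completion order = A, H

t=0: vr[A=0] → run A
t=1: vr[A=1024/3121] → run A
t=2: vr[A=2048/3121 H=2048/3121] → run A
t=3: vr[A=3072/3121 H=2048/3121] → run H
t=4: vr[A=3072/3121 H=5169/3121] → run A
t=5: vr[A=4096/3121 H=5169/3121] → run A
t=6: vr[A=5120/3121 H=5169/3121] → run A
t=7: vr[H=5169/3121] → run H
t=8: vr[H=8290/3121] → run H
t=9: vr[H=11411/3121] → run H
t=10: vr[H=14532/3121] → run H
t=11: (idle)
t=12: (idle)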